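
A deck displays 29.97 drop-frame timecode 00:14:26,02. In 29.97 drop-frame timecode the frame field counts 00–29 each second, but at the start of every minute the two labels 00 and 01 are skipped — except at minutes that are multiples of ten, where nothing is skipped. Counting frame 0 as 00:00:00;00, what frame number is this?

25956

Complete 10-minute blocks: 1, each 17982 frames → 17982.
Remaining 4 whole minutes in the current block: 1800 + 3 × 1798 = 7194 frames.
Within the current minute: 26 × 30 + 2 − 2 = 780 (labels ;00/;01 skipped at this minute). Total = 17982 + 7194 + 780 = 25956.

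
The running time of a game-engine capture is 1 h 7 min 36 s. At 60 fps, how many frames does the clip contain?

243360 frames

1 h 7 min 36 s = 4056 s.
Frames = 4056 × 60 = 243360.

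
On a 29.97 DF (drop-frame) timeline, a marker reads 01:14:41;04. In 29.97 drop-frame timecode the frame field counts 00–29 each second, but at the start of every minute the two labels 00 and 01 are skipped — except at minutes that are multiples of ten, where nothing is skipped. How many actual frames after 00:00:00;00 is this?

Complete 10-minute blocks: 7, each 17982 frames → 125874.
Remaining 4 whole minutes in the current block: 1800 + 3 × 1798 = 7194 frames.
Within the current minute: 41 × 30 + 4 − 2 = 1232 (labels ;00/;01 skipped at this minute). Total = 125874 + 7194 + 1232 = 134300.

134300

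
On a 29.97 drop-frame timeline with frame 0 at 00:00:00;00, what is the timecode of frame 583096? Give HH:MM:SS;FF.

05:24:16;00

Each 10-minute DF block holds 10 × 60 × 30 − 9 × 2 = 17982 frames. 583096 ÷ 17982 → 32 full blocks, remainder 7672.
Within the partial block the first minute is 1800 frames and each further minute 1798, so 4 further minute boundaries passed. Total skipped labels = 18 × 32 + 2 × 4 = 584.
Non-drop label index = 583096 + 584 = 583680; at 30 labels/s that is 05:24:16:00, i.e. DF 05:24:16;00.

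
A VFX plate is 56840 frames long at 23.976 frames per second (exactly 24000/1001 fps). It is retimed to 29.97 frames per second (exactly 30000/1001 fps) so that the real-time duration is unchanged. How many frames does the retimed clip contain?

71050 frames

Target frames = source frames × (target rate / source rate) = 56840 × (30000/1001)/(24000/1001) = 56840 × 5/4 = 71050.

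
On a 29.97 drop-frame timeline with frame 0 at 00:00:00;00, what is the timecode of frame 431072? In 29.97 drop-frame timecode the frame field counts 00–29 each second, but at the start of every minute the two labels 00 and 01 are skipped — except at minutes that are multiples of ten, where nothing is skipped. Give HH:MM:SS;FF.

Ten DF minutes hold 17982 frames, so frame 431072 lies in block 23 (frames 413586–431567) with 17486 frames into that block.
The block's first minute is 1800 frames and the rest 1798 each; 17486 frames reaches minute 9, so 23 × 18 + 9 × 2 = 432 labels have been skipped so far.
Adding those back, label number 431072 + 432 = 431504 at 30 labels/s is 14383 s + 14 f = 3 h 59 min 43 s frame 14, i.e. 03:59:43;14.

03:59:43;14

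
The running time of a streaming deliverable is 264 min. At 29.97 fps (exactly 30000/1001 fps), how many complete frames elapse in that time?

264 min = 15840 s.
Frames = 15840 × 30000/1001 = 43200000/91 ≈ 474725.2747.
Complete frames: 474725.

474725 frames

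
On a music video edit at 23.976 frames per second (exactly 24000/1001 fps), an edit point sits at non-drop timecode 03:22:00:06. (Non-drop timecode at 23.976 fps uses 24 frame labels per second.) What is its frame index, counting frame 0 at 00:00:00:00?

290886

Total seconds to the label: (3 × 3600 + 22 × 60 + 0) = 12120.
Frame index = 12120 × 24 + 6 = 290886.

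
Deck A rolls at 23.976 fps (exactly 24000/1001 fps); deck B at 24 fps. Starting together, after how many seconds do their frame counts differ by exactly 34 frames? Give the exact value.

The gap grows by |24 − 24000/1001| = 24/1001 frames per second.
Time for a 34-frame gap: 34 ÷ (24/1001) = 17017/12 s.

17017/12 seconds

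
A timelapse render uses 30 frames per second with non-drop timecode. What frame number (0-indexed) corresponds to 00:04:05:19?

frame 7369

Total seconds to the label: (0 × 3600 + 4 × 60 + 5) = 245.
Frame index = 245 × 30 + 19 = 7369.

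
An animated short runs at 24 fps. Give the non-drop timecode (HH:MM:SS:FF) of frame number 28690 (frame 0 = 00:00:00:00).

00:19:55:10

28690 ÷ 24 = 1195 full seconds, remainder 10 frames.
1195 s = 0 h 19 min 55 s.
Timecode: 00:19:55:10.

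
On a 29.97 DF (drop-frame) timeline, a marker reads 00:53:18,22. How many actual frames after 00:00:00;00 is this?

Complete 10-minute blocks: 5, each 17982 frames → 89910.
Remaining 3 whole minutes in the current block: 1800 + 2 × 1798 = 5396 frames.
Within the current minute: 18 × 30 + 22 − 2 = 560 (labels ;00/;01 skipped at this minute). Total = 89910 + 5396 + 560 = 95866.

95866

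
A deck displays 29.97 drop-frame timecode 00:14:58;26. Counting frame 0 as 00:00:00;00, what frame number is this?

As if non-drop at 30 labels/s: (0 × 3600 + 14 × 60 + 58) × 30 + 26 = 26966.
Minute boundaries passed: 14; those not divisible by 10: 14 − 1 = 13; dropped labels = 2 × 13 = 26.
Actual frame index = 26966 − 26 = 26940.

26940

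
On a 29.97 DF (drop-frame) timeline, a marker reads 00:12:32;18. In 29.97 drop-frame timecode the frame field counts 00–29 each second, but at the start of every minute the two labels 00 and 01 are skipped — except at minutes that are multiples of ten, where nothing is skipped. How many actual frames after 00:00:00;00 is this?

Complete 10-minute blocks: 1, each 17982 frames → 17982.
Remaining 2 whole minutes in the current block: 1800 + 1 × 1798 = 3598 frames.
Within the current minute: 32 × 30 + 18 − 2 = 976 (labels ;00/;01 skipped at this minute). Total = 17982 + 3598 + 976 = 22556.

22556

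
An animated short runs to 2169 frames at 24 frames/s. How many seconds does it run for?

Running time = 2169 / (24) = 90.375 s.

90.375 seconds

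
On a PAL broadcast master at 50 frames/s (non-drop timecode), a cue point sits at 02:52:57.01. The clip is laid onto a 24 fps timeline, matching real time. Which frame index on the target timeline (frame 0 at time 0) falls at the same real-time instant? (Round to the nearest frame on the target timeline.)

frame 249048

Source frame index: (2×3600 + 52×60 + 57) × 50 + 1 = 518851.
Real time: 518851 / (50) = 518851/50 s.
Target frame: (518851/50) × (24) = 6226212/25 ≈ 249048.480 → 249048.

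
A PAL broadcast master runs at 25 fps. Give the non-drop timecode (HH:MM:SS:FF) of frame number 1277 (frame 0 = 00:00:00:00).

00:00:51:02

1277 ÷ 25 = 51 full seconds, remainder 2 frames.
51 s = 0 h 0 min 51 s.
Timecode: 00:00:51:02.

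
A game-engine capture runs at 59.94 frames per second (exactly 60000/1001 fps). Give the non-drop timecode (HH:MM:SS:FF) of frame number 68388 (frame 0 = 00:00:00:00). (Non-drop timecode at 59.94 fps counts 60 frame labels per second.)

68388 ÷ 60 = 1139 full seconds, remainder 48 frames.
1139 s = 0 h 18 min 59 s.
Timecode: 00:18:59:48.

00:18:59:48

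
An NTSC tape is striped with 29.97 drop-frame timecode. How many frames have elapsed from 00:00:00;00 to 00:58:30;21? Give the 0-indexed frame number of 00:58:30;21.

105215

Complete 10-minute blocks: 5, each 17982 frames → 89910.
Remaining 8 whole minutes in the current block: 1800 + 7 × 1798 = 14386 frames.
Within the current minute: 30 × 30 + 21 − 2 = 919 (labels ;00/;01 skipped at this minute). Total = 89910 + 14386 + 919 = 105215.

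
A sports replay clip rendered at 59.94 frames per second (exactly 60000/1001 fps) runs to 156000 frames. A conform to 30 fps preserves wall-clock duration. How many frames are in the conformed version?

Target frames = source frames × (target rate / source rate) = 156000 × (30)/(60000/1001) = 156000 × 1001/2000 = 78078.

78078 frames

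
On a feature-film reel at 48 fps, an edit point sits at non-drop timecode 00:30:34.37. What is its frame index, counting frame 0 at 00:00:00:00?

88069

Total seconds to the label: (0 × 3600 + 30 × 60 + 34) = 1834.
Frame index = 1834 × 48 + 37 = 88069.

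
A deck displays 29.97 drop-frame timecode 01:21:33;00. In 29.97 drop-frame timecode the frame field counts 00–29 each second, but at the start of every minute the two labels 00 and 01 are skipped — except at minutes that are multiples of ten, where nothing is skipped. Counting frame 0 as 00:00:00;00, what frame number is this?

As if non-drop at 30 labels/s: (1 × 3600 + 21 × 60 + 33) × 30 + 0 = 146790.
Minute boundaries passed: 81; those not divisible by 10: 81 − 8 = 73; dropped labels = 2 × 73 = 146.
Actual frame index = 146790 − 146 = 146644.

146644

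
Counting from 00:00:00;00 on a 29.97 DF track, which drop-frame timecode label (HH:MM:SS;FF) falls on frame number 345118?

Each 10-minute DF block holds 10 × 60 × 30 − 9 × 2 = 17982 frames. 345118 ÷ 17982 → 19 full blocks, remainder 3460.
Within the partial block the first minute is 1800 frames and each further minute 1798, so 1 further minute boundary passed. Total skipped labels = 18 × 19 + 2 × 1 = 344.
Non-drop label index = 345118 + 344 = 345462; at 30 labels/s that is 03:11:55:12, i.e. DF 03:11:55;12.

03:11:55;12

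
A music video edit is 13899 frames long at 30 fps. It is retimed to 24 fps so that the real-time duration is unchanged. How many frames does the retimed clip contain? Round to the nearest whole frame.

11119 frames

Frames at target rate = 13899 × (24) / (30) = 55596/5 ≈ 11119.200.
Nearest whole frame: 11119.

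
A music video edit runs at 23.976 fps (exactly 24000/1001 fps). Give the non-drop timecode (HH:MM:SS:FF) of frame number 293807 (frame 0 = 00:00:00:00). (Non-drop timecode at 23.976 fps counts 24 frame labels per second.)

03:24:01:23

293807 ÷ 24 = 12241 full seconds, remainder 23 frames.
12241 s = 3 h 24 min 1 s.
Timecode: 03:24:01:23.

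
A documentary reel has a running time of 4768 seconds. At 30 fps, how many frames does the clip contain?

Frames = 4768 × 30 = 143040.

143040 frames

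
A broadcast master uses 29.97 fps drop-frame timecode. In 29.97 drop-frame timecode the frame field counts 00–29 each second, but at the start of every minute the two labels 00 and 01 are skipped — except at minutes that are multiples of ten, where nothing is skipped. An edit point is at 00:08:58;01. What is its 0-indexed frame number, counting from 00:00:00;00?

16125

Complete 10-minute blocks: 0, each 17982 frames → 0.
Remaining 8 whole minutes in the current block: 1800 + 7 × 1798 = 14386 frames.
Within the current minute: 58 × 30 + 1 − 2 = 1739 (labels ;00/;01 skipped at this minute). Total = 0 + 14386 + 1739 = 16125.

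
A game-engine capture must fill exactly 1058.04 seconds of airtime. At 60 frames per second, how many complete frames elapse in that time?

Frames = 1058.04 × 60 = 317412/5 ≈ 63482.4000.
Complete frames: 63482.

63482 frames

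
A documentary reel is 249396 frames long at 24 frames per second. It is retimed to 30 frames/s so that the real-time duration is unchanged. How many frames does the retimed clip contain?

Target frames = source frames × (target rate / source rate) = 249396 × (30)/(24) = 249396 × 5/4 = 311745.

311745 frames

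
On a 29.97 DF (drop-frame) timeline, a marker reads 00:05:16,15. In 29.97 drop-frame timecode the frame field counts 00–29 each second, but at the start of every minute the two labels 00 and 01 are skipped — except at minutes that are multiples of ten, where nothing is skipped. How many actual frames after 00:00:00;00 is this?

As if non-drop at 30 labels/s: (0 × 3600 + 5 × 60 + 16) × 30 + 15 = 9495.
Minute boundaries passed: 5; those not divisible by 10: 5 − 0 = 5; dropped labels = 2 × 5 = 10.
Actual frame index = 9495 − 10 = 9485.

9485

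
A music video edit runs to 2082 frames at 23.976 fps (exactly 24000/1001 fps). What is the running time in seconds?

86.83675 seconds

Running time = 2082 / (24000/1001) = 86.83675 s.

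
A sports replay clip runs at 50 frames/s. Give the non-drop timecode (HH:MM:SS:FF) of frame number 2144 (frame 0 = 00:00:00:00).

2144 ÷ 50 = 42 full seconds, remainder 44 frames.
42 s = 0 h 0 min 42 s.
Timecode: 00:00:42:44.

00:00:42:44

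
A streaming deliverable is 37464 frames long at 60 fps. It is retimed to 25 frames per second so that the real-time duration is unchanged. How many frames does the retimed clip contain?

15610 frames

Target frames = source frames × (target rate / source rate) = 37464 × (25)/(60) = 37464 × 5/12 = 15610.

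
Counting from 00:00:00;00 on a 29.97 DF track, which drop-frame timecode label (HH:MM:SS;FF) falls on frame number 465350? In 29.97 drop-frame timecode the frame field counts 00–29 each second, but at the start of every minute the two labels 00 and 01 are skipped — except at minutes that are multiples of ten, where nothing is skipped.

04:18:47;06

Each 10-minute DF block holds 10 × 60 × 30 − 9 × 2 = 17982 frames. 465350 ÷ 17982 → 25 full blocks, remainder 15800.
Within the partial block the first minute is 1800 frames and each further minute 1798, so 8 further minute boundaries passed. Total skipped labels = 18 × 25 + 2 × 8 = 466.
Non-drop label index = 465350 + 466 = 465816; at 30 labels/s that is 04:18:47:06, i.e. DF 04:18:47;06.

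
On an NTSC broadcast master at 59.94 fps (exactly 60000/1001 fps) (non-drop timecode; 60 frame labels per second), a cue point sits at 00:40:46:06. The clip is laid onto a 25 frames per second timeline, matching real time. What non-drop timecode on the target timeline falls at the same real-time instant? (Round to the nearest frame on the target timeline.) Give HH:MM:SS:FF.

Source frame index: (0×3600 + 40×60 + 46) × 60 + 6 = 146766.
Real time: 146766 / (60000/1001) = 24485461/10000 s.
Target frame: (24485461/10000) × (25) = 24485461/400 ≈ 61213.652 → 61214.
At 25 labels/s: frame 61214 → 00:40:48:14.

00:40:48:14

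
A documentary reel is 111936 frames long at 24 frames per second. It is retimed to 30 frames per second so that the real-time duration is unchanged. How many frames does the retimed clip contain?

Target frames = source frames × (target rate / source rate) = 111936 × (30)/(24) = 111936 × 5/4 = 139920.

139920 frames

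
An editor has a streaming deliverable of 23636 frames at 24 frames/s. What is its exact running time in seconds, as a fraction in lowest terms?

Running time = 23636 ÷ (24) = 23636 × 1/24 = 5909/6 s.

5909/6 seconds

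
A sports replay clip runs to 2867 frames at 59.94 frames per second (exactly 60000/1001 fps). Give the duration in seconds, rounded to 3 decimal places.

Running time = 2867 × 1001/60000 = 2869867/60000 s ≈ 47.831 s.

47.831 seconds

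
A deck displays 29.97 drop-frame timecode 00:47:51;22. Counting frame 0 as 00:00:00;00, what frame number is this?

86066

As if non-drop at 30 labels/s: (0 × 3600 + 47 × 60 + 51) × 30 + 22 = 86152.
Minute boundaries passed: 47; those not divisible by 10: 47 − 4 = 43; dropped labels = 2 × 43 = 86.
Actual frame index = 86152 − 86 = 86066.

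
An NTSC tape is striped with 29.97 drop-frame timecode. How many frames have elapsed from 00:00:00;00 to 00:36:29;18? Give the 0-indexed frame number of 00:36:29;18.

65622

As if non-drop at 30 labels/s: (0 × 3600 + 36 × 60 + 29) × 30 + 18 = 65688.
Minute boundaries passed: 36; those not divisible by 10: 36 − 3 = 33; dropped labels = 2 × 33 = 66.
Actual frame index = 65688 − 66 = 65622.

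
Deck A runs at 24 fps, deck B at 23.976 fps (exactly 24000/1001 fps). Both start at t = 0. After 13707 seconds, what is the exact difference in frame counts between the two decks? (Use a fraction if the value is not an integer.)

328968/1001 frames

A emits 24 × 13707 = 328968 frames; B emits 24000/1001 × 13707 = 328968000/1001.
Difference = 328968/1001 frames (≈ 328.6394); B is behind A.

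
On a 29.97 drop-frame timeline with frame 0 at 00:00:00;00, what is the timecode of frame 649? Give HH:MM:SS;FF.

00:00:21;19

Each 10-minute DF block holds 10 × 60 × 30 − 9 × 2 = 17982 frames. 649 ÷ 17982 → 0 full blocks, remainder 649.
Within the partial block the first minute is 1800 frames and each further minute 1798, so 0 further minute boundaries passed. Total skipped labels = 18 × 0 + 2 × 0 = 0.
Non-drop label index = 649 + 0 = 649; at 30 labels/s that is 00:00:21:19, i.e. DF 00:00:21;19.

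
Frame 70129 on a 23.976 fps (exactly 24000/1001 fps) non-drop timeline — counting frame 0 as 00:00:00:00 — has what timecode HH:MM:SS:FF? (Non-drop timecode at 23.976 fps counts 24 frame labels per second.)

00:48:42:01

70129 ÷ 24 = 2922 full seconds, remainder 1 frame.
2922 s = 0 h 48 min 42 s.
Timecode: 00:48:42:01.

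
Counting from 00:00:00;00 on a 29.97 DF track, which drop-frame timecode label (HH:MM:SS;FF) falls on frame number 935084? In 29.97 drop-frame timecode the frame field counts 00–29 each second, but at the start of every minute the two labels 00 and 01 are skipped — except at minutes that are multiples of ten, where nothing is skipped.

Each 10-minute DF block holds 10 × 60 × 30 − 9 × 2 = 17982 frames. 935084 ÷ 17982 → 52 full blocks, remainder 20.
Within the partial block the first minute is 1800 frames and each further minute 1798, so 0 further minute boundaries passed. Total skipped labels = 18 × 52 + 2 × 0 = 936.
Non-drop label index = 935084 + 936 = 936020; at 30 labels/s that is 08:40:00:20, i.e. DF 08:40:00;20.

08:40:00;20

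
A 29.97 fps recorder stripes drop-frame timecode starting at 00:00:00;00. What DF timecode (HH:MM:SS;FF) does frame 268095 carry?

02:29:05;15

Ten DF minutes hold 17982 frames, so frame 268095 lies in block 14 (frames 251748–269729) with 16347 frames into that block.
The block's first minute is 1800 frames and the rest 1798 each; 16347 frames reaches minute 9, so 14 × 18 + 9 × 2 = 270 labels have been skipped so far.
Adding those back, label number 268095 + 270 = 268365 at 30 labels/s is 8945 s + 15 f = 2 h 29 min 5 s frame 15, i.e. 02:29:05;15.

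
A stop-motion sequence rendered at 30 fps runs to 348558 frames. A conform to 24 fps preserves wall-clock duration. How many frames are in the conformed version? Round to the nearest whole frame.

278846 frames

Frames at target rate = 348558 × (24) / (30) = 1394232/5 ≈ 278846.400.
Nearest whole frame: 278846.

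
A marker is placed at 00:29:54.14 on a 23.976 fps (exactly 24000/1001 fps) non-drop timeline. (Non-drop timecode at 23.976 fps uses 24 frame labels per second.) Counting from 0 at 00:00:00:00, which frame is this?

Total seconds to the label: (0 × 3600 + 29 × 60 + 54) = 1794.
Frame index = 1794 × 24 + 14 = 43070.

43070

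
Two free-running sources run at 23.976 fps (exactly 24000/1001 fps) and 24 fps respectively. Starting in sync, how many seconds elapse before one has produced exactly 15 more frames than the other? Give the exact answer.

625.625 seconds

The gap grows by |24 − 24000/1001| = 24/1001 frames per second.
Time for a 15-frame gap: 15 ÷ (24/1001) = 625.625 s.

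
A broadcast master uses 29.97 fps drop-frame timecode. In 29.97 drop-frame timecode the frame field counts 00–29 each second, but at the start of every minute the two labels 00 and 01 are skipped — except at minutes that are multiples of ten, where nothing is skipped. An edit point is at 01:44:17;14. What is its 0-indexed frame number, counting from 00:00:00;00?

As if non-drop at 30 labels/s: (1 × 3600 + 44 × 60 + 17) × 30 + 14 = 187724.
Minute boundaries passed: 104; those not divisible by 10: 104 − 10 = 94; dropped labels = 2 × 94 = 188.
Actual frame index = 187724 − 188 = 187536.

187536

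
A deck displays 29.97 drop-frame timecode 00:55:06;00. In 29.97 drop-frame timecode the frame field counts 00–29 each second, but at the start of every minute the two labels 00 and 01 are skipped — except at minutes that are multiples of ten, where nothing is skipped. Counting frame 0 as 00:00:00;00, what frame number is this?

99080

As if non-drop at 30 labels/s: (0 × 3600 + 55 × 60 + 6) × 30 + 0 = 99180.
Minute boundaries passed: 55; those not divisible by 10: 55 − 5 = 50; dropped labels = 2 × 50 = 100.
Actual frame index = 99180 − 100 = 99080.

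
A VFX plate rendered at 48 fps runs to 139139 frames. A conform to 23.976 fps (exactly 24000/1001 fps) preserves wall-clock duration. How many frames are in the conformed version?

Target frames = source frames × (target rate / source rate) = 139139 × (24000/1001)/(48) = 139139 × 500/1001 = 69500.

69500 frames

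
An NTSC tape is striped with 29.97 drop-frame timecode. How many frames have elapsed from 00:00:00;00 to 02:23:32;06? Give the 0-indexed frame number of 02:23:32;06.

As if non-drop at 30 labels/s: (2 × 3600 + 23 × 60 + 32) × 30 + 6 = 258366.
Minute boundaries passed: 143; those not divisible by 10: 143 − 14 = 129; dropped labels = 2 × 129 = 258.
Actual frame index = 258366 − 258 = 258108.

258108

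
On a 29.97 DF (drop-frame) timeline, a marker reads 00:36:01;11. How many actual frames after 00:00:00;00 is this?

Complete 10-minute blocks: 3, each 17982 frames → 53946.
Remaining 6 whole minutes in the current block: 1800 + 5 × 1798 = 10790 frames.
Within the current minute: 1 × 30 + 11 − 2 = 39 (labels ;00/;01 skipped at this minute). Total = 53946 + 10790 + 39 = 64775.

64775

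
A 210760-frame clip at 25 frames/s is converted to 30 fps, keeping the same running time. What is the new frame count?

252912 frames

Target frames = source frames × (target rate / source rate) = 210760 × (30)/(25) = 210760 × 6/5 = 252912.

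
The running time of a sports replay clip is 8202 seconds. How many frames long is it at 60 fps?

Frames = 8202 × 60 = 492120.

492120 frames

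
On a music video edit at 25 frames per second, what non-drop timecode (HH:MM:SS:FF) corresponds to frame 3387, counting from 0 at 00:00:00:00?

3387 ÷ 25 = 135 full seconds, remainder 12 frames.
135 s = 0 h 2 min 15 s.
Timecode: 00:02:15:12.

00:02:15:12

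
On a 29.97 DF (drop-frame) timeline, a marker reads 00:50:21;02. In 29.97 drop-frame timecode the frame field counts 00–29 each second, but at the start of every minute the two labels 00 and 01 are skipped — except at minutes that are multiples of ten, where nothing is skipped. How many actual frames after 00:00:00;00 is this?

As if non-drop at 30 labels/s: (0 × 3600 + 50 × 60 + 21) × 30 + 2 = 90632.
Minute boundaries passed: 50; those not divisible by 10: 50 − 5 = 45; dropped labels = 2 × 45 = 90.
Actual frame index = 90632 − 90 = 90542.

90542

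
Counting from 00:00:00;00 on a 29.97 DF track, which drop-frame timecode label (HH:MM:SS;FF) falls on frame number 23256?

Each 10-minute DF block holds 10 × 60 × 30 − 9 × 2 = 17982 frames. 23256 ÷ 17982 → 1 full block, remainder 5274.
Within the partial block the first minute is 1800 frames and each further minute 1798, so 2 further minute boundaries passed. Total skipped labels = 18 × 1 + 2 × 2 = 22.
Non-drop label index = 23256 + 22 = 23278; at 30 labels/s that is 00:12:55:28, i.e. DF 00:12:55;28.

00:12:55;28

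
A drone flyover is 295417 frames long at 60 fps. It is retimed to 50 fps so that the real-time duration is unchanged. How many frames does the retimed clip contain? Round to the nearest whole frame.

Frames at target rate = 295417 × (50) / (60) = 1477085/6 ≈ 246180.833.
Nearest whole frame: 246181.

246181 frames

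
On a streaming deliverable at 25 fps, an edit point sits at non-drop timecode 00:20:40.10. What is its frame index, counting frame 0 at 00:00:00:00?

Total seconds to the label: (0 × 3600 + 20 × 60 + 40) = 1240.
Frame index = 1240 × 25 + 10 = 31010.

31010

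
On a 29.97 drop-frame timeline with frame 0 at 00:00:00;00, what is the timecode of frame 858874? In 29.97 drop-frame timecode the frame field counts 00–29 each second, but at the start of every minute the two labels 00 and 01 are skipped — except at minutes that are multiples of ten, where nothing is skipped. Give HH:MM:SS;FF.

07:57:37;24

Each 10-minute DF block holds 10 × 60 × 30 − 9 × 2 = 17982 frames. 858874 ÷ 17982 → 47 full blocks, remainder 13720.
Within the partial block the first minute is 1800 frames and each further minute 1798, so 7 further minute boundaries passed. Total skipped labels = 18 × 47 + 2 × 7 = 860.
Non-drop label index = 858874 + 860 = 859734; at 30 labels/s that is 07:57:37:24, i.e. DF 07:57:37;24.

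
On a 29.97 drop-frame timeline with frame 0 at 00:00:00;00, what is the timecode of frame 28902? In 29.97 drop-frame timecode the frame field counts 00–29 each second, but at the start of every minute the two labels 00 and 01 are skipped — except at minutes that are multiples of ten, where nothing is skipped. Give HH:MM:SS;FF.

00:16:04;12

Each 10-minute DF block holds 10 × 60 × 30 − 9 × 2 = 17982 frames. 28902 ÷ 17982 → 1 full block, remainder 10920.
Within the partial block the first minute is 1800 frames and each further minute 1798, so 6 further minute boundaries passed. Total skipped labels = 18 × 1 + 2 × 6 = 30.
Non-drop label index = 28902 + 30 = 28932; at 30 labels/s that is 00:16:04:12, i.e. DF 00:16:04;12.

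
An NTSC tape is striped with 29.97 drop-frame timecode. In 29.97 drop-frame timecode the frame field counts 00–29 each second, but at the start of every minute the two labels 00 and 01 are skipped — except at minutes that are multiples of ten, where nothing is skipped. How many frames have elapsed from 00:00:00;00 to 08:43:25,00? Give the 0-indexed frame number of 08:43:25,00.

941208

Complete 10-minute blocks: 52, each 17982 frames → 935064.
Remaining 3 whole minutes in the current block: 1800 + 2 × 1798 = 5396 frames.
Within the current minute: 25 × 30 + 0 − 2 = 748 (labels ;00/;01 skipped at this minute). Total = 935064 + 5396 + 748 = 941208.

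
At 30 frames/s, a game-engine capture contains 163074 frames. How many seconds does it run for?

5435.8 seconds

Running time = 163074 / (30) = 5435.8 s.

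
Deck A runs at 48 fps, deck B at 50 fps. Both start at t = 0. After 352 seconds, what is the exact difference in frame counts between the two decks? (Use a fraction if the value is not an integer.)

A emits 48 × 352 = 16896 frames; B emits 50 × 352 = 17600.
Difference = 704 frames; B is ahead of A.

704 frames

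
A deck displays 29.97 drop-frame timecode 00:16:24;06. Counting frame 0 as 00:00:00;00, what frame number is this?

29496

Complete 10-minute blocks: 1, each 17982 frames → 17982.
Remaining 6 whole minutes in the current block: 1800 + 5 × 1798 = 10790 frames.
Within the current minute: 24 × 30 + 6 − 2 = 724 (labels ;00/;01 skipped at this minute). Total = 17982 + 10790 + 724 = 29496.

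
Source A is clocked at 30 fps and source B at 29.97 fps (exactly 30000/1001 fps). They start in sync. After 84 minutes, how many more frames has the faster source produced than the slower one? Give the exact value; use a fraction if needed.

21600/143 frames

84 min = 5040 s.
A emits 30 × 5040 = 151200 frames; B emits 30000/1001 × 5040 = 21600000/143.
Difference = 21600/143 frames (≈ 151.0490); B is behind A.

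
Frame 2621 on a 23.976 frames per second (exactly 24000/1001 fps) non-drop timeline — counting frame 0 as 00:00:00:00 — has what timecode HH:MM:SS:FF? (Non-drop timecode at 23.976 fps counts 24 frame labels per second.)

2621 ÷ 24 = 109 full seconds, remainder 5 frames.
109 s = 0 h 1 min 49 s.
Timecode: 00:01:49:05.

00:01:49:05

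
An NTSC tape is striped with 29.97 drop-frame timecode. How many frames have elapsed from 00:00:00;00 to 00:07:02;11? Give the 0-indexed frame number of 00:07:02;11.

Complete 10-minute blocks: 0, each 17982 frames → 0.
Remaining 7 whole minutes in the current block: 1800 + 6 × 1798 = 12588 frames.
Within the current minute: 2 × 30 + 11 − 2 = 69 (labels ;00/;01 skipped at this minute). Total = 0 + 12588 + 69 = 12657.

12657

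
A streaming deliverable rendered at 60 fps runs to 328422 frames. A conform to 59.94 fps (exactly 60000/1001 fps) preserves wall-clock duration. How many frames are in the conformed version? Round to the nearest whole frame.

328094 frames

Frames at target rate = 328422 × (60000/1001) / (60) = 328422000/1001 ≈ 328093.906.
Nearest whole frame: 328094.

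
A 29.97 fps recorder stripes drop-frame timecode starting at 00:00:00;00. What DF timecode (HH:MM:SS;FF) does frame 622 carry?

Ten DF minutes hold 17982 frames, so frame 622 lies in block 0 (frames 0–17981) with 622 frames into that block.
The block's first minute is 1800 frames and the rest 1798 each; 622 frames reaches minute 0, so 0 × 18 + 0 × 2 = 0 labels have been skipped so far.
Adding those back, label number 622 + 0 = 622 at 30 labels/s is 20 s + 22 f = 0 h 0 min 20 s frame 22, i.e. 00:00:20;22.

00:00:20;22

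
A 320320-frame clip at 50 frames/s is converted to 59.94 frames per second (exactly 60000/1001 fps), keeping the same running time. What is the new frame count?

384000 frames

Target frames = source frames × (target rate / source rate) = 320320 × (60000/1001)/(50) = 320320 × 1200/1001 = 384000.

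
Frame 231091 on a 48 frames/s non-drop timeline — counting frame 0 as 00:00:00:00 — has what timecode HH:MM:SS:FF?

231091 ÷ 48 = 4814 full seconds, remainder 19 frames.
4814 s = 1 h 20 min 14 s.
Timecode: 01:20:14:19.

01:20:14:19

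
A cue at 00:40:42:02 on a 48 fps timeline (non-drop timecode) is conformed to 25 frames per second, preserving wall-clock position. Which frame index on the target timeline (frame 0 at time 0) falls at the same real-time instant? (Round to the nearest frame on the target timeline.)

Source frame index: (0×3600 + 40×60 + 42) × 48 + 2 = 117218.
Real time: 117218 / (48) = 58609/24 s.
Target frame: (58609/24) × (25) = 1465225/24 ≈ 61051.042 → 61051.

frame 61051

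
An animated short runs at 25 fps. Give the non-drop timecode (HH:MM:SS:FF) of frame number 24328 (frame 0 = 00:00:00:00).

00:16:13:03

24328 ÷ 25 = 973 full seconds, remainder 3 frames.
973 s = 0 h 16 min 13 s.
Timecode: 00:16:13:03.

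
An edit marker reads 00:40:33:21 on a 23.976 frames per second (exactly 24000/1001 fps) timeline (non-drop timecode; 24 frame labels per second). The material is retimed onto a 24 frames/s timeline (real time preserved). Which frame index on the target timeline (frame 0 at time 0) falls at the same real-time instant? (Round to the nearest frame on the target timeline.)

Source frame index: (0×3600 + 40×60 + 33) × 24 + 21 = 58413.
Real time: 58413 / (24000/1001) = 19490471/8000 s.
Target frame: (19490471/8000) × (24) = 58471413/1000 ≈ 58471.413 → 58471.

frame 58471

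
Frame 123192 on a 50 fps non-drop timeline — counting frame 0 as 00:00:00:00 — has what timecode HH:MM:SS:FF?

123192 ÷ 50 = 2463 full seconds, remainder 42 frames.
2463 s = 0 h 41 min 3 s.
Timecode: 00:41:03:42.

00:41:03:42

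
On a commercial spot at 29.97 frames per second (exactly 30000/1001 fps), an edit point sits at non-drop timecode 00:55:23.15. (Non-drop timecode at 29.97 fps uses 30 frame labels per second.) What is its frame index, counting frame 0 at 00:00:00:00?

frame 99705

Total seconds to the label: (0 × 3600 + 55 × 60 + 23) = 3323.
Frame index = 3323 × 30 + 15 = 99705.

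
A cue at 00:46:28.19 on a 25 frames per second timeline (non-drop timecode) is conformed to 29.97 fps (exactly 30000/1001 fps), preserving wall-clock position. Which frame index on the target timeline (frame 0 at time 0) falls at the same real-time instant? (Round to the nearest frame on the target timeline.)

Source frame index: (0×3600 + 46×60 + 28) × 25 + 19 = 69719.
Real time: 69719 / (25) = 69719/25 s.
Target frame: (69719/25) × (30000/1001) = 6435600/77 ≈ 83579.221 → 83579.

frame 83579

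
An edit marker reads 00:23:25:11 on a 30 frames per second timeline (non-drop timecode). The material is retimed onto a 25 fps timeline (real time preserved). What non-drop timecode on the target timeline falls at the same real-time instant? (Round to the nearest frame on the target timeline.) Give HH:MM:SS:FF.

Source frame index: (0×3600 + 23×60 + 25) × 30 + 11 = 42161.
Real time: 42161 / (30) = 42161/30 s.
Target frame: (42161/30) × (25) = 210805/6 ≈ 35134.167 → 35134.
At 25 labels/s: frame 35134 → 00:23:25:09.

00:23:25:09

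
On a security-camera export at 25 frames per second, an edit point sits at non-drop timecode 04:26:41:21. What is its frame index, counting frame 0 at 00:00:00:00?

frame 400046

Total seconds to the label: (4 × 3600 + 26 × 60 + 41) = 16001.
Frame index = 16001 × 25 + 21 = 400046.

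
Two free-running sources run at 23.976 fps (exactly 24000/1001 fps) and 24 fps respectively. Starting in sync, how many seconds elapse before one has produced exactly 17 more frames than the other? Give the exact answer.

The gap grows by |24 − 24000/1001| = 24/1001 frames per second.
Time for a 17-frame gap: 17 ÷ (24/1001) = 17017/24 s.

17017/24 seconds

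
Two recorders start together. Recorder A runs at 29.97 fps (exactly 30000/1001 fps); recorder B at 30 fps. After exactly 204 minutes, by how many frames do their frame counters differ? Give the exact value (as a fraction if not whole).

204 min = 12240 s.
A emits 30000/1001 × 12240 = 367200000/1001 frames; B emits 30 × 12240 = 367200.
Difference = 367200/1001 frames (≈ 366.8332); B is ahead of A.

367200/1001 frames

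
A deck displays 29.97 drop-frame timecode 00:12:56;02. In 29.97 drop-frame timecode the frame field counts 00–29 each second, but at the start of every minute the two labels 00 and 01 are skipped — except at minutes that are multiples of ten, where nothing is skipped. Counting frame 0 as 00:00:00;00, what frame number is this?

As if non-drop at 30 labels/s: (0 × 3600 + 12 × 60 + 56) × 30 + 2 = 23282.
Minute boundaries passed: 12; those not divisible by 10: 12 − 1 = 11; dropped labels = 2 × 11 = 22.
Actual frame index = 23282 − 22 = 23260.

23260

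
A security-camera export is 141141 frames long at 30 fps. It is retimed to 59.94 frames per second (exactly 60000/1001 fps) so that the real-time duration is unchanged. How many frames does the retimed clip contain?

Target frames = source frames × (target rate / source rate) = 141141 × (60000/1001)/(30) = 141141 × 2000/1001 = 282000.

282000 frames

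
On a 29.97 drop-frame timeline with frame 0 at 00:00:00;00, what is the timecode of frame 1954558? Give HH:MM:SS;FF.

Each 10-minute DF block holds 10 × 60 × 30 − 9 × 2 = 17982 frames. 1954558 ÷ 17982 → 108 full blocks, remainder 12502.
Within the partial block the first minute is 1800 frames and each further minute 1798, so 6 further minute boundaries passed. Total skipped labels = 18 × 108 + 2 × 6 = 1956.
Non-drop label index = 1954558 + 1956 = 1956514; at 30 labels/s that is 18:06:57:04, i.e. DF 18:06:57;04.

18:06:57;04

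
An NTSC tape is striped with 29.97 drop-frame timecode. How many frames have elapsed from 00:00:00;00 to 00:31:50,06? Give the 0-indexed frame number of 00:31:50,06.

As if non-drop at 30 labels/s: (0 × 3600 + 31 × 60 + 50) × 30 + 6 = 57306.
Minute boundaries passed: 31; those not divisible by 10: 31 − 3 = 28; dropped labels = 2 × 28 = 56.
Actual frame index = 57306 − 56 = 57250.

57250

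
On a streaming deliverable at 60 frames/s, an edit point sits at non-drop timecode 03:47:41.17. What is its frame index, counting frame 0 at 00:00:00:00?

frame 819677

Total seconds to the label: (3 × 3600 + 47 × 60 + 41) = 13661.
Frame index = 13661 × 60 + 17 = 819677.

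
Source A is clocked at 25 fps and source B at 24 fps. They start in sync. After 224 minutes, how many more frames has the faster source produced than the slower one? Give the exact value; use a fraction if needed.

13440 frames

224 min = 13440 s.
A emits 25 × 13440 = 336000 frames; B emits 24 × 13440 = 322560.
Difference = 13440 frames; B is behind A.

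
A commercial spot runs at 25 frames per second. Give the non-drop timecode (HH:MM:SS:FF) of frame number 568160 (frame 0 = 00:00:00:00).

06:18:46:10

568160 ÷ 25 = 22726 full seconds, remainder 10 frames.
22726 s = 6 h 18 min 46 s.
Timecode: 06:18:46:10.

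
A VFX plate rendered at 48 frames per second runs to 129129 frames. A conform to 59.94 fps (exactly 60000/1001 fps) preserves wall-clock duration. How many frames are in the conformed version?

Target frames = source frames × (target rate / source rate) = 129129 × (60000/1001)/(48) = 129129 × 1250/1001 = 161250.

161250 frames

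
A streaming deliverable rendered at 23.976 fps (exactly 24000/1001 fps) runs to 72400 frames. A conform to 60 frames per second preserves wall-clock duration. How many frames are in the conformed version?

Target frames = source frames × (target rate / source rate) = 72400 × (60)/(24000/1001) = 72400 × 1001/400 = 181181.

181181 frames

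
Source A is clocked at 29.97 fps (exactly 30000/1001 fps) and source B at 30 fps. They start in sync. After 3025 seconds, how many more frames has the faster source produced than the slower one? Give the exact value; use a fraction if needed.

8250/91 frames

A emits 30000/1001 × 3025 = 8250000/91 frames; B emits 30 × 3025 = 90750.
Difference = 8250/91 frames (≈ 90.6593); B is ahead of A.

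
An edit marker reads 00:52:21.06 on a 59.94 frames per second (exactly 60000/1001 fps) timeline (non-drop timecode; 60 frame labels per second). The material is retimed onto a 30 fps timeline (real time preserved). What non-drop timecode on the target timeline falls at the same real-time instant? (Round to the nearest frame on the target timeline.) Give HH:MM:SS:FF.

00:52:24:07

Source frame index: (0×3600 + 52×60 + 21) × 60 + 6 = 188466.
Real time: 188466 / (60000/1001) = 31442411/10000 s.
Target frame: (31442411/10000) × (30) = 94327233/1000 ≈ 94327.233 → 94327.
At 30 labels/s: frame 94327 → 00:52:24:07.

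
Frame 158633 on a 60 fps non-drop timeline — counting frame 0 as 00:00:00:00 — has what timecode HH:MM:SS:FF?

158633 ÷ 60 = 2643 full seconds, remainder 53 frames.
2643 s = 0 h 44 min 3 s.
Timecode: 00:44:03:53.

00:44:03:53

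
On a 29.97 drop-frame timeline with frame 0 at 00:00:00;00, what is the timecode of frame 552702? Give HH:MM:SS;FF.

05:07:21;26

Ten DF minutes hold 17982 frames, so frame 552702 lies in block 30 (frames 539460–557441) with 13242 frames into that block.
The block's first minute is 1800 frames and the rest 1798 each; 13242 frames reaches minute 7, so 30 × 18 + 7 × 2 = 554 labels have been skipped so far.
Adding those back, label number 552702 + 554 = 553256 at 30 labels/s is 18441 s + 26 f = 5 h 7 min 21 s frame 26, i.e. 05:07:21;26.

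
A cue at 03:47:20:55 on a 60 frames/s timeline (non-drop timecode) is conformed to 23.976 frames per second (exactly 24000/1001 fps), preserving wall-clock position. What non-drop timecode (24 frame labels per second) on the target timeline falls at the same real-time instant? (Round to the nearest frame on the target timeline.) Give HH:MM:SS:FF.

03:47:07:07

Source frame index: (3×3600 + 47×60 + 20) × 60 + 55 = 818455.
Real time: 818455 / (60) = 163691/12 s.
Target frame: (163691/12) × (24000/1001) = 29762000/91 ≈ 327054.945 → 327055.
At 24 labels/s: frame 327055 → 03:47:07:07.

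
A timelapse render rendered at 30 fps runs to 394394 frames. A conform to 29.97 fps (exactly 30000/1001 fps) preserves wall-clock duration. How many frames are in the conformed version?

Target frames = source frames × (target rate / source rate) = 394394 × (30000/1001)/(30) = 394394 × 1000/1001 = 394000.

394000 frames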